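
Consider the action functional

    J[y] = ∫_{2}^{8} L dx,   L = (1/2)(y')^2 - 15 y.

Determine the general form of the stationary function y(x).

The Lagrangian is L = (1/2)(y')^2 - 15 y.
∂L/∂y = -15.
∂L/∂y' = y'.
The Euler-Lagrange equation d/dx(∂L/∂y') − ∂L/∂y = 0 becomes:
    y'' + 15 = 0
General solution: y(x) = -(15/2) x^2 + A x + B, where A and B are arbitrary constants fixed by the endpoint conditions.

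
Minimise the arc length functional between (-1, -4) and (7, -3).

Arc-length functional: J[y] = ∫ sqrt(1 + (y')^2) dx.
Lagrangian L = sqrt(1 + (y')^2) has no explicit y dependence, so ∂L/∂y = 0 and the Euler-Lagrange equation gives
    d/dx( y' / sqrt(1 + (y')^2) ) = 0  ⇒  y' / sqrt(1 + (y')^2) = const.
Hence y' is constant, so y(x) is affine.
Fitting the endpoints (-1, -4) and (7, -3):
    slope m = ((-3) − (-4)) / (7 − (-1)) = 1/8,
    intercept c = (-4) − m·(-1) = -31/8.
Extremal: y(x) = (1/8) x - 31/8.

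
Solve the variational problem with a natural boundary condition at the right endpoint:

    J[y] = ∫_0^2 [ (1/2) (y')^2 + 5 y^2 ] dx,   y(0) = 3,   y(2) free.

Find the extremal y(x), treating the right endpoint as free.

The Lagrangian L = (1/2) (y')^2 + 5 y^2 gives
    ∂L/∂y = 10 y,   ∂L/∂y' = y'.
Euler-Lagrange: y'' − 10 y = 0.
With k = sqrt(10), the general solution is
    y(x) = A cosh(sqrt(10) x) + B sinh(sqrt(10) x).
Fixed left endpoint y(0) = 3 ⇒ A = 3.
The right endpoint x = 2 is free, so the natural (transversality) condition is ∂L/∂y' |_{x=2} = 0, i.e. y'(2) = 0.
Compute y'(x) = A k sinh(k x) + B k cosh(k x), so
    y'(2) = A k sinh(k·2) + B k cosh(k·2) = 0
    ⇒ B = −A tanh(k·2) = − 3 tanh(sqrt(10)·2).
Therefore the extremal is
    y(x) = 3 cosh(sqrt(10) x) − 3 tanh(sqrt(10)·2) sinh(sqrt(10) x).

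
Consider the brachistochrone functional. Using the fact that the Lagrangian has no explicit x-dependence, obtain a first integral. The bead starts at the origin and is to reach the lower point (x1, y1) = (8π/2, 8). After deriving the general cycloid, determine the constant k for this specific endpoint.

The Lagrangian L = sqrt((1 + y'^2) / y) has no explicit x dependence, so the Beltrami identity applies:
    L − y' ∂L/∂y' = C.
Compute ∂L/∂y' = y' / sqrt(y (1 + y'^2)).
Substitute:
    sqrt((1 + y'^2)/y) − y'·y' / sqrt(y (1 + y'^2))
    = (1 + y'^2) / sqrt(y (1 + y'^2)) − y'^2 / sqrt(y (1 + y'^2))
    = 1 / sqrt(y (1 + y'^2)) = C.
Squaring and rearranging gives the first integral
    y (1 + y'^2) = 1/C^2 =: k   (constant).
Solving this first-order ODE by the substitution
    y = (k/2)(1 − cos θ)
yields the cycloid parameterisation
    x(θ) = (k/2)(θ − sin θ),   y(θ) = (k/2)(1 − cos θ).
The constant k is fixed by the endpoint condition.
Now fit the given lower endpoint (x1, y1) = (8π/2, 8). At the bottom of the first arch (θ = π), the parametric equations give
    y(π) = (k/2)(1 − cos π) = k,
    x(π) = (k/2)(π − sin π) = kπ/2.
Matching y(π) = 8 gives k = 8, consistent with x(π) = 8π/2. Therefore the specific cycloid is
    x(θ) = (8/2)(θ − sin θ),   y(θ) = (8/2)(1 − cos θ).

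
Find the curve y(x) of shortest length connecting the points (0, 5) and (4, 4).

Arc-length functional: J[y] = ∫ sqrt(1 + (y')^2) dx.
Lagrangian L = sqrt(1 + (y')^2) has no explicit y dependence, so ∂L/∂y = 0 and the Euler-Lagrange equation gives
    d/dx( y' / sqrt(1 + (y')^2) ) = 0  ⇒  y' / sqrt(1 + (y')^2) = const.
Hence y' is constant, so y(x) is affine.
Fitting the endpoints (0, 5) and (4, 4):
    slope m = (4 − 5) / (4 − 0) = -1/4,
    intercept c = 5 − m·0 = 5.
Extremal: y(x) = (-1/4) x + 5.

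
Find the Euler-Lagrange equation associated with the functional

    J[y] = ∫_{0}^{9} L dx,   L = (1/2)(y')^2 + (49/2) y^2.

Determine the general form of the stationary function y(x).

The Lagrangian is L = (1/2)(y')^2 + (49/2) y^2.
∂L/∂y = 49y.
∂L/∂y' = y'.
The Euler-Lagrange equation d/dx(∂L/∂y') − ∂L/∂y = 0 becomes:
    y'' - 49 y = 0
General solution: y(x) = A e^(7x) + B e^(-7x), where A and B are arbitrary constants fixed by the endpoint conditions.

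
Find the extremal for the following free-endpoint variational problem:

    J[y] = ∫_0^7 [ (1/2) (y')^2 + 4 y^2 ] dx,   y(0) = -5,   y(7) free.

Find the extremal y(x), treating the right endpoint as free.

The Lagrangian L = (1/2) (y')^2 + 4 y^2 gives
    ∂L/∂y = 8 y,   ∂L/∂y' = y'.
Euler-Lagrange: y'' − 8 y = 0.
With k = sqrt(8), the general solution is
    y(x) = A cosh(sqrt(8) x) + B sinh(sqrt(8) x).
Fixed left endpoint y(0) = -5 ⇒ A = -5.
The right endpoint x = 7 is free, so the natural (transversality) condition is ∂L/∂y' |_{x=7} = 0, i.e. y'(7) = 0.
Compute y'(x) = A k sinh(k x) + B k cosh(k x), so
    y'(7) = A k sinh(k·7) + B k cosh(k·7) = 0
    ⇒ B = −A tanh(k·7) = 5 tanh(sqrt(8)·7).
Therefore the extremal is
    y(x) = −5 cosh(sqrt(8) x) + 5 tanh(sqrt(8)·7) sinh(sqrt(8) x).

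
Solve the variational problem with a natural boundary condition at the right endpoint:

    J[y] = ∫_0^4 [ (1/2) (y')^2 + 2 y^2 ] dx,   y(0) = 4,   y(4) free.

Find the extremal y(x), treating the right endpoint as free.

The Lagrangian L = (1/2) (y')^2 + 2 y^2 gives
    ∂L/∂y = 4 y,   ∂L/∂y' = y'.
Euler-Lagrange: y'' − 4 y = 0.
With k = 2, the general solution is
    y(x) = A cosh(2 x) + B sinh(2 x).
Fixed left endpoint y(0) = 4 ⇒ A = 4.
The right endpoint x = 4 is free, so the natural (transversality) condition is ∂L/∂y' |_{x=4} = 0, i.e. y'(4) = 0.
Compute y'(x) = A k sinh(k x) + B k cosh(k x), so
    y'(4) = A k sinh(k·4) + B k cosh(k·4) = 0
    ⇒ B = −A tanh(k·4) = − 4 tanh(2·4).
Therefore the extremal is
    y(x) = 4 cosh(2 x) − 4 tanh(2·4) sinh(2 x).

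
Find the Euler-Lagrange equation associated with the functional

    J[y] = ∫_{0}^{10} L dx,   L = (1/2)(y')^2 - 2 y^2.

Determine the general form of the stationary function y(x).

The Lagrangian is L = (1/2)(y')^2 - 2 y^2.
∂L/∂y = -4y.
∂L/∂y' = y'.
The Euler-Lagrange equation d/dx(∂L/∂y') − ∂L/∂y = 0 becomes:
    y'' + 4 y = 0
General solution: y(x) = A sin(2x) + B cos(2x), where A and B are arbitrary constants fixed by the endpoint conditions.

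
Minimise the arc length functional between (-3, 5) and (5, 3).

Arc-length functional: J[y] = ∫ sqrt(1 + (y')^2) dx.
Lagrangian L = sqrt(1 + (y')^2) has no explicit y dependence, so ∂L/∂y = 0 and the Euler-Lagrange equation gives
    d/dx( y' / sqrt(1 + (y')^2) ) = 0  ⇒  y' / sqrt(1 + (y')^2) = const.
Hence y' is constant, so y(x) is affine.
Fitting the endpoints (-3, 5) and (5, 3):
    slope m = (3 − 5) / (5 − (-3)) = -1/4,
    intercept c = 5 − m·(-3) = 17/4.
Extremal: y(x) = (-1/4) x + 17/4.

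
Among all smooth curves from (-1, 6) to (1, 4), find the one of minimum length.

Arc-length functional: J[y] = ∫ sqrt(1 + (y')^2) dx.
Lagrangian L = sqrt(1 + (y')^2) has no explicit y dependence, so ∂L/∂y = 0 and the Euler-Lagrange equation gives
    d/dx( y' / sqrt(1 + (y')^2) ) = 0  ⇒  y' / sqrt(1 + (y')^2) = const.
Hence y' is constant, so y(x) is affine.
Fitting the endpoints (-1, 6) and (1, 4):
    slope m = (4 − 6) / (1 − (-1)) = -1,
    intercept c = 6 − m·(-1) = 5.
Extremal: y(x) = -x + 5.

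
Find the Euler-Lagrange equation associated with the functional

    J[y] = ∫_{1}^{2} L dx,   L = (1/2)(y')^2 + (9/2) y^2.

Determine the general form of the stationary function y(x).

The Lagrangian is L = (1/2)(y')^2 + (9/2) y^2.
∂L/∂y = 9y.
∂L/∂y' = y'.
The Euler-Lagrange equation d/dx(∂L/∂y') − ∂L/∂y = 0 becomes:
    y'' - 9 y = 0
General solution: y(x) = A e^(3x) + B e^(-3x), where A and B are arbitrary constants fixed by the endpoint conditions.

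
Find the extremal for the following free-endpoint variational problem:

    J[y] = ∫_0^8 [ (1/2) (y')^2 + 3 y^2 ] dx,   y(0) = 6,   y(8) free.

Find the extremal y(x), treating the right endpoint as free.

The Lagrangian L = (1/2) (y')^2 + 3 y^2 gives
    ∂L/∂y = 6 y,   ∂L/∂y' = y'.
Euler-Lagrange: y'' − 6 y = 0.
With k = sqrt(6), the general solution is
    y(x) = A cosh(sqrt(6) x) + B sinh(sqrt(6) x).
Fixed left endpoint y(0) = 6 ⇒ A = 6.
The right endpoint x = 8 is free, so the natural (transversality) condition is ∂L/∂y' |_{x=8} = 0, i.e. y'(8) = 0.
Compute y'(x) = A k sinh(k x) + B k cosh(k x), so
    y'(8) = A k sinh(k·8) + B k cosh(k·8) = 0
    ⇒ B = −A tanh(k·8) = − 6 tanh(sqrt(6)·8).
Therefore the extremal is
    y(x) = 6 cosh(sqrt(6) x) − 6 tanh(sqrt(6)·8) sinh(sqrt(6) x).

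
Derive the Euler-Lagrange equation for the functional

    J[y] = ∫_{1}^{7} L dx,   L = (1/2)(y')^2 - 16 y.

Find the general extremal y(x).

The Lagrangian is L = (1/2)(y')^2 - 16 y.
∂L/∂y = -16.
∂L/∂y' = y'.
The Euler-Lagrange equation d/dx(∂L/∂y') − ∂L/∂y = 0 becomes:
    y'' + 16 = 0
General solution: y(x) = -8 x^2 + A x + B, where A and B are arbitrary constants fixed by the endpoint conditions.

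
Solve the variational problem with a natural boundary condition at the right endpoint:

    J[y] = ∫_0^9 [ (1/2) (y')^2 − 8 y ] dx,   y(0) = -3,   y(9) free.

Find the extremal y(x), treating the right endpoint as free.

The Lagrangian L = (1/2) (y')^2 − 8 y gives
    ∂L/∂y = −8,   ∂L/∂y' = y'.
Euler-Lagrange: d/dx(y') − (−8) = 0, i.e. y'' + 8 = 0, so
    y(x) = −(8/2) x^2 + C1 x + C2.
Fixed left endpoint y(0) = -3 ⇒ C2 = -3.
The right endpoint x = 9 is free, so the natural (transversality) condition is ∂L/∂y' |_{x=9} = 0, i.e. y'(9) = 0.
Compute y'(x) = −8 x + C1, so y'(9) = −72 + C1 = 0 ⇒ C1 = 72.
Therefore the extremal is
    y(x) = −4 x^2 + 72 x − 3.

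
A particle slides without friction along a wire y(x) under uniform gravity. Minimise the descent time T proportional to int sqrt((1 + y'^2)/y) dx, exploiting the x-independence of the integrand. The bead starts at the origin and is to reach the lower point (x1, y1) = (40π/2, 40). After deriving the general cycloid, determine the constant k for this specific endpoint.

The Lagrangian L = sqrt((1 + y'^2) / y) has no explicit x dependence, so the Beltrami identity applies:
    L − y' ∂L/∂y' = C.
Compute ∂L/∂y' = y' / sqrt(y (1 + y'^2)).
Substitute:
    sqrt((1 + y'^2)/y) − y'·y' / sqrt(y (1 + y'^2))
    = (1 + y'^2) / sqrt(y (1 + y'^2)) − y'^2 / sqrt(y (1 + y'^2))
    = 1 / sqrt(y (1 + y'^2)) = C.
Squaring and rearranging gives the first integral
    y (1 + y'^2) = 1/C^2 =: k   (constant).
Solving this first-order ODE by the substitution
    y = (k/2)(1 − cos θ)
yields the cycloid parameterisation
    x(θ) = (k/2)(θ − sin θ),   y(θ) = (k/2)(1 − cos θ).
The constant k is fixed by the endpoint condition.
Now fit the given lower endpoint (x1, y1) = (40π/2, 40). At the bottom of the first arch (θ = π), the parametric equations give
    y(π) = (k/2)(1 − cos π) = k,
    x(π) = (k/2)(π − sin π) = kπ/2.
Matching y(π) = 40 gives k = 40, consistent with x(π) = 40π/2. Therefore the specific cycloid is
    x(θ) = (40/2)(θ − sin θ),   y(θ) = (40/2)(1 − cos θ).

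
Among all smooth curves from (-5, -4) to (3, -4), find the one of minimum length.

Arc-length functional: J[y] = ∫ sqrt(1 + (y')^2) dx.
Lagrangian L = sqrt(1 + (y')^2) has no explicit y dependence, so ∂L/∂y = 0 and the Euler-Lagrange equation gives
    d/dx( y' / sqrt(1 + (y')^2) ) = 0  ⇒  y' / sqrt(1 + (y')^2) = const.
Hence y' is constant, so y(x) is affine.
Fitting the endpoints (-5, -4) and (3, -4):
    slope m = ((-4) − (-4)) / (3 − (-5)) = 0,
    intercept c = (-4) − m·(-5) = -4.
Extremal: y(x) = -4.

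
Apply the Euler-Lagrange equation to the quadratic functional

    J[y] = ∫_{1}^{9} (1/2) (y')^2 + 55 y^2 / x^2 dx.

The Lagrangian is L = (1/2) (y')^2 + 55 y^2 / x^2.
Compute ∂L/∂y = 110y/x^2, ∂L/∂y' = y'.
The Euler-Lagrange equation d/dx(∂L/∂y') − ∂L/∂y = 0 reduces to
    y'' − 110/x^2 · y = 0  (x > 0).
Its general solution is
    y(x) = A x^11 + B x^(-10),
with A, B fixed by the endpoint conditions.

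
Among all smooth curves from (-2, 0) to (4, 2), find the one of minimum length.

Arc-length functional: J[y] = ∫ sqrt(1 + (y')^2) dx.
Lagrangian L = sqrt(1 + (y')^2) has no explicit y dependence, so ∂L/∂y = 0 and the Euler-Lagrange equation gives
    d/dx( y' / sqrt(1 + (y')^2) ) = 0  ⇒  y' / sqrt(1 + (y')^2) = const.
Hence y' is constant, so y(x) is affine.
Fitting the endpoints (-2, 0) and (4, 2):
    slope m = (2 − 0) / (4 − (-2)) = 1/3,
    intercept c = 0 − m·(-2) = 2/3.
Extremal: y(x) = (1/3) x + 2/3.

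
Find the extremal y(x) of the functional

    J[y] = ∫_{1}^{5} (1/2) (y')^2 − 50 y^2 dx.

The Lagrangian is L = (1/2) (y')^2 − 50 y^2.
Compute ∂L/∂y = -100y, ∂L/∂y' = y'.
The Euler-Lagrange equation d/dx(∂L/∂y') − ∂L/∂y = 0 reduces to
    y'' + 100 y = 0.
Its general solution is
    y(x) = A sin(10x) + B cos(10x),
with A, B fixed by the endpoint conditions.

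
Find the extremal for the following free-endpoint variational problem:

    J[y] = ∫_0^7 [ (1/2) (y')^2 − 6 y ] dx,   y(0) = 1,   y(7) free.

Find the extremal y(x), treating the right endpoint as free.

The Lagrangian L = (1/2) (y')^2 − 6 y gives
    ∂L/∂y = −6,   ∂L/∂y' = y'.
Euler-Lagrange: d/dx(y') − (−6) = 0, i.e. y'' + 6 = 0, so
    y(x) = −(6/2) x^2 + C1 x + C2.
Fixed left endpoint y(0) = 1 ⇒ C2 = 1.
The right endpoint x = 7 is free, so the natural (transversality) condition is ∂L/∂y' |_{x=7} = 0, i.e. y'(7) = 0.
Compute y'(x) = −6 x + C1, so y'(7) = −42 + C1 = 0 ⇒ C1 = 42.
Therefore the extremal is
    y(x) = −3 x^2 + 42 x + 1.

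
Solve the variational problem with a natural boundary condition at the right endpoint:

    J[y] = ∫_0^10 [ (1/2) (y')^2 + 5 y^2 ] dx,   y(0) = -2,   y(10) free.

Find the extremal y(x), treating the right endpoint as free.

The Lagrangian L = (1/2) (y')^2 + 5 y^2 gives
    ∂L/∂y = 10 y,   ∂L/∂y' = y'.
Euler-Lagrange: y'' − 10 y = 0.
With k = sqrt(10), the general solution is
    y(x) = A cosh(sqrt(10) x) + B sinh(sqrt(10) x).
Fixed left endpoint y(0) = -2 ⇒ A = -2.
The right endpoint x = 10 is free, so the natural (transversality) condition is ∂L/∂y' |_{x=10} = 0, i.e. y'(10) = 0.
Compute y'(x) = A k sinh(k x) + B k cosh(k x), so
    y'(10) = A k sinh(k·10) + B k cosh(k·10) = 0
    ⇒ B = −A tanh(k·10) = 2 tanh(sqrt(10)·10).
Therefore the extremal is
    y(x) = −2 cosh(sqrt(10) x) + 2 tanh(sqrt(10)·10) sinh(sqrt(10) x).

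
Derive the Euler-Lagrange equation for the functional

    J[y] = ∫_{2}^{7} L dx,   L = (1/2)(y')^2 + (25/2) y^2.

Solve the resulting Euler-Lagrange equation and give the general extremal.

The Lagrangian is L = (1/2)(y')^2 + (25/2) y^2.
∂L/∂y = 25y.
∂L/∂y' = y'.
The Euler-Lagrange equation d/dx(∂L/∂y') − ∂L/∂y = 0 becomes:
    y'' - 25 y = 0
General solution: y(x) = A e^(5x) + B e^(-5x), where A and B are arbitrary constants fixed by the endpoint conditions.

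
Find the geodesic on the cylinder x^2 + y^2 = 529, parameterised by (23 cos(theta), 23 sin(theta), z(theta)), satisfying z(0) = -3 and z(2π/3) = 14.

Parameterise the cylinder of radius R = 23 as
    r(θ) = (23 cos θ, 23 sin θ, z(θ)).
The arc-length element is
    ds = sqrt(529 + (dz/dθ)^2) dθ,
so the Lagrangian is L = sqrt(529 + z'^2).
L depends on z' only, not on z or θ, so ∂L/∂z = 0 and
    ∂L/∂z' = z' / sqrt(529 + z'^2).
The Euler-Lagrange equation gives
    d/dθ( z' / sqrt(529 + z'^2) ) = 0,
so z' is constant. Integrating once:
    z(θ) = a θ + b,
a helix on the cylinder (a straight line when the cylinder is unrolled). The constants a, b are determined by the endpoint conditions.
With endpoint conditions z(0) = -3 and z(2π/3) = 14: from z(0) = b we get b = -3, and a·2π/3 + -3 = 14 gives a = 51/(2π), so
    z(θ) = (51/(2π)) θ − 3.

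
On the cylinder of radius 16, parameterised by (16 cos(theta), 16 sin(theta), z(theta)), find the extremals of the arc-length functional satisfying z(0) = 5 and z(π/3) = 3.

Parameterise the cylinder of radius R = 16 as
    r(θ) = (16 cos θ, 16 sin θ, z(θ)).
The arc-length element is
    ds = sqrt(256 + (dz/dθ)^2) dθ,
so the Lagrangian is L = sqrt(256 + z'^2).
L depends on z' only, not on z or θ, so ∂L/∂z = 0 and
    ∂L/∂z' = z' / sqrt(256 + z'^2).
The Euler-Lagrange equation gives
    d/dθ( z' / sqrt(256 + z'^2) ) = 0,
so z' is constant. Integrating once:
    z(θ) = a θ + b,
a helix on the cylinder (a straight line when the cylinder is unrolled). The constants a, b are determined by the endpoint conditions.
With endpoint conditions z(0) = 5 and z(π/3) = 3: from z(0) = b we get b = 5, and a·π/3 + 5 = 3 gives a = -6/π, so
    z(θ) = (-6/π) θ + 5.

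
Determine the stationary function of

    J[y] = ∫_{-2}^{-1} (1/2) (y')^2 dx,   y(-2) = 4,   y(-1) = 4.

The Lagrangian is L = (1/2) (y')^2.
Compute ∂L/∂y = 0, ∂L/∂y' = y'.
The Euler-Lagrange equation d/dx(∂L/∂y') − ∂L/∂y = 0 reduces to
    y'' = 0.
Its general solution is
    y(x) = A x + B,
with A, B fixed by the endpoint conditions.
Applying the endpoint conditions y(-2) = 4 and y(-1) = 4: solve A·-2 + B = 4 and A·-1 + B = 4. Subtracting gives A(-1 − -2) = 4 − 4, so A = 0, and B = 4 − A·-2 = 4. Therefore
    y(x) = 4.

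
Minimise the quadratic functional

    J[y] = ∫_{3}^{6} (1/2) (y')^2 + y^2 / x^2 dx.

The Lagrangian is L = (1/2) (y')^2 + y^2 / x^2.
Compute ∂L/∂y = 2y/x^2, ∂L/∂y' = y'.
The Euler-Lagrange equation d/dx(∂L/∂y') − ∂L/∂y = 0 reduces to
    y'' − 2/x^2 · y = 0  (x > 0).
Its general solution is
    y(x) = A x^2 + B / x,
with A, B fixed by the endpoint conditions.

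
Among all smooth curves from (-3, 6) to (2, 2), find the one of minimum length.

Arc-length functional: J[y] = ∫ sqrt(1 + (y')^2) dx.
Lagrangian L = sqrt(1 + (y')^2) has no explicit y dependence, so ∂L/∂y = 0 and the Euler-Lagrange equation gives
    d/dx( y' / sqrt(1 + (y')^2) ) = 0  ⇒  y' / sqrt(1 + (y')^2) = const.
Hence y' is constant, so y(x) is affine.
Fitting the endpoints (-3, 6) and (2, 2):
    slope m = (2 − 6) / (2 − (-3)) = -4/5,
    intercept c = 6 − m·(-3) = 18/5.
Extremal: y(x) = (-4/5) x + 18/5.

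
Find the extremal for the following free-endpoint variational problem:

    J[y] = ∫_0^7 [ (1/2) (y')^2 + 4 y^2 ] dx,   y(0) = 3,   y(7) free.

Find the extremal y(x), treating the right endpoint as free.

The Lagrangian L = (1/2) (y')^2 + 4 y^2 gives
    ∂L/∂y = 8 y,   ∂L/∂y' = y'.
Euler-Lagrange: y'' − 8 y = 0.
With k = sqrt(8), the general solution is
    y(x) = A cosh(sqrt(8) x) + B sinh(sqrt(8) x).
Fixed left endpoint y(0) = 3 ⇒ A = 3.
The right endpoint x = 7 is free, so the natural (transversality) condition is ∂L/∂y' |_{x=7} = 0, i.e. y'(7) = 0.
Compute y'(x) = A k sinh(k x) + B k cosh(k x), so
    y'(7) = A k sinh(k·7) + B k cosh(k·7) = 0
    ⇒ B = −A tanh(k·7) = − 3 tanh(sqrt(8)·7).
Therefore the extremal is
    y(x) = 3 cosh(sqrt(8) x) − 3 tanh(sqrt(8)·7) sinh(sqrt(8) x).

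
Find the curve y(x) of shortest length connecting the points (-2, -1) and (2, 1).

Arc-length functional: J[y] = ∫ sqrt(1 + (y')^2) dx.
Lagrangian L = sqrt(1 + (y')^2) has no explicit y dependence, so ∂L/∂y = 0 and the Euler-Lagrange equation gives
    d/dx( y' / sqrt(1 + (y')^2) ) = 0  ⇒  y' / sqrt(1 + (y')^2) = const.
Hence y' is constant, so y(x) is affine.
Fitting the endpoints (-2, -1) and (2, 1):
    slope m = (1 − (-1)) / (2 − (-2)) = 1/2,
    intercept c = (-1) − m·(-2) = 0.
Extremal: y(x) = (1/2) x.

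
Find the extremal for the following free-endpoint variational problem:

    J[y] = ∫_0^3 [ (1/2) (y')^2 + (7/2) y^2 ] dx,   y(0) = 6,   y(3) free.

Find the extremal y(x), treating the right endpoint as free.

The Lagrangian L = (1/2) (y')^2 + (7/2) y^2 gives
    ∂L/∂y = 7 y,   ∂L/∂y' = y'.
Euler-Lagrange: y'' − 7 y = 0.
With k = sqrt(7), the general solution is
    y(x) = A cosh(sqrt(7) x) + B sinh(sqrt(7) x).
Fixed left endpoint y(0) = 6 ⇒ A = 6.
The right endpoint x = 3 is free, so the natural (transversality) condition is ∂L/∂y' |_{x=3} = 0, i.e. y'(3) = 0.
Compute y'(x) = A k sinh(k x) + B k cosh(k x), so
    y'(3) = A k sinh(k·3) + B k cosh(k·3) = 0
    ⇒ B = −A tanh(k·3) = − 6 tanh(sqrt(7)·3).
Therefore the extremal is
    y(x) = 6 cosh(sqrt(7) x) − 6 tanh(sqrt(7)·3) sinh(sqrt(7) x).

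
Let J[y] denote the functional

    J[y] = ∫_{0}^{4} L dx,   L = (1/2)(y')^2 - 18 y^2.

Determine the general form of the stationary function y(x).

The Lagrangian is L = (1/2)(y')^2 - 18 y^2.
∂L/∂y = -36y.
∂L/∂y' = y'.
The Euler-Lagrange equation d/dx(∂L/∂y') − ∂L/∂y = 0 becomes:
    y'' + 36 y = 0
General solution: y(x) = A sin(6x) + B cos(6x), where A and B are arbitrary constants fixed by the endpoint conditions.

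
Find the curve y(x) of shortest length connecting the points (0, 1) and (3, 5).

Arc-length functional: J[y] = ∫ sqrt(1 + (y')^2) dx.
Lagrangian L = sqrt(1 + (y')^2) has no explicit y dependence, so ∂L/∂y = 0 and the Euler-Lagrange equation gives
    d/dx( y' / sqrt(1 + (y')^2) ) = 0  ⇒  y' / sqrt(1 + (y')^2) = const.
Hence y' is constant, so y(x) is affine.
Fitting the endpoints (0, 1) and (3, 5):
    slope m = (5 − 1) / (3 − 0) = 4/3,
    intercept c = 1 − m·0 = 1.
Extremal: y(x) = (4/3) x + 1.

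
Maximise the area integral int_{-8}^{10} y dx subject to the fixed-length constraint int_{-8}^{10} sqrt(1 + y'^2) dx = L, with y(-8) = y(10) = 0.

Set up the augmented Lagrangian using a multiplier λ for the length constraint:
    F(y, y') = y − λ sqrt(1 + y'^2).
F has no explicit x dependence, so the Beltrami identity yields a first integral
    F − y' ∂F/∂y' = C.
Compute ∂F/∂y' = −λ y' / sqrt(1 + y'^2). Then
    y − λ sqrt(1 + y'^2) + λ y'^2 / sqrt(1 + y'^2) = C
    ⇒  y − λ / sqrt(1 + y'^2) = C.
Solving for y' and integrating gives
    (x − a)^2 + (y − b)^2 = λ^2,
a circular arc of radius λ. The constants a, b are determined by the endpoint conditions y(-8) = y(10) = 0, and λ is fixed implicitly by the length constraint
    ∫_{-8}^{10} sqrt(1 + y'^2) dx = L.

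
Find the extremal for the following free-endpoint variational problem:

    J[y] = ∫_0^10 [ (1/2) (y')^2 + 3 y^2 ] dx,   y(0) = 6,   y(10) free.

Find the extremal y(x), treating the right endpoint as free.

The Lagrangian L = (1/2) (y')^2 + 3 y^2 gives
    ∂L/∂y = 6 y,   ∂L/∂y' = y'.
Euler-Lagrange: y'' − 6 y = 0.
With k = sqrt(6), the general solution is
    y(x) = A cosh(sqrt(6) x) + B sinh(sqrt(6) x).
Fixed left endpoint y(0) = 6 ⇒ A = 6.
The right endpoint x = 10 is free, so the natural (transversality) condition is ∂L/∂y' |_{x=10} = 0, i.e. y'(10) = 0.
Compute y'(x) = A k sinh(k x) + B k cosh(k x), so
    y'(10) = A k sinh(k·10) + B k cosh(k·10) = 0
    ⇒ B = −A tanh(k·10) = − 6 tanh(sqrt(6)·10).
Therefore the extremal is
    y(x) = 6 cosh(sqrt(6) x) − 6 tanh(sqrt(6)·10) sinh(sqrt(6) x).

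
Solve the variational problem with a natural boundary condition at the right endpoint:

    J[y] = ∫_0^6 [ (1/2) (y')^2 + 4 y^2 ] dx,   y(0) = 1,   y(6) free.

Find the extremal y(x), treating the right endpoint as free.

The Lagrangian L = (1/2) (y')^2 + 4 y^2 gives
    ∂L/∂y = 8 y,   ∂L/∂y' = y'.
Euler-Lagrange: y'' − 8 y = 0.
With k = sqrt(8), the general solution is
    y(x) = A cosh(sqrt(8) x) + B sinh(sqrt(8) x).
Fixed left endpoint y(0) = 1 ⇒ A = 1.
The right endpoint x = 6 is free, so the natural (transversality) condition is ∂L/∂y' |_{x=6} = 0, i.e. y'(6) = 0.
Compute y'(x) = A k sinh(k x) + B k cosh(k x), so
    y'(6) = A k sinh(k·6) + B k cosh(k·6) = 0
    ⇒ B = −A tanh(k·6) = − tanh(sqrt(8)·6).
Therefore the extremal is
    y(x) = cosh(sqrt(8) x) − tanh(sqrt(8)·6) sinh(sqrt(8) x).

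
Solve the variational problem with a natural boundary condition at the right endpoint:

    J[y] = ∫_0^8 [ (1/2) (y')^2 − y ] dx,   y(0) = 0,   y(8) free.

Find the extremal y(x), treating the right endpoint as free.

The Lagrangian L = (1/2) (y')^2 − y gives
    ∂L/∂y = −1,   ∂L/∂y' = y'.
Euler-Lagrange: d/dx(y') − (−1) = 0, i.e. y'' + 1 = 0, so
    y(x) = −(1/2) x^2 + C1 x + C2.
Fixed left endpoint y(0) = 0 ⇒ C2 = 0.
The right endpoint x = 8 is free, so the natural (transversality) condition is ∂L/∂y' |_{x=8} = 0, i.e. y'(8) = 0.
Compute y'(x) = −1 x + C1, so y'(8) = −8 + C1 = 0 ⇒ C1 = 8.
Therefore the extremal is
    y(x) = −x^2/2 + 8 x.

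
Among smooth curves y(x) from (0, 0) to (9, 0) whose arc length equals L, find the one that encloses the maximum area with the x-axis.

Set up the augmented Lagrangian using a multiplier λ for the length constraint:
    F(y, y') = y − λ sqrt(1 + y'^2).
F has no explicit x dependence, so the Beltrami identity yields a first integral
    F − y' ∂F/∂y' = C.
Compute ∂F/∂y' = −λ y' / sqrt(1 + y'^2). Then
    y − λ sqrt(1 + y'^2) + λ y'^2 / sqrt(1 + y'^2) = C
    ⇒  y − λ / sqrt(1 + y'^2) = C.
Solving for y' and integrating gives
    (x − a)^2 + (y − b)^2 = λ^2,
a circular arc of radius λ. The constants a, b are determined by the endpoint conditions y(0) = y(9) = 0, and λ is fixed implicitly by the length constraint
    ∫_{0}^{9} sqrt(1 + y'^2) dx = L.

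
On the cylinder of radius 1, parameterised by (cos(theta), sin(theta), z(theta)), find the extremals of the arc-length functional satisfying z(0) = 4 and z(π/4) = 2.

Parameterise the cylinder of radius R = 1 as
    r(θ) = (cos θ, sin θ, z(θ)).
The arc-length element is
    ds = sqrt(1 + (dz/dθ)^2) dθ,
so the Lagrangian is L = sqrt(1 + z'^2).
L depends on z' only, not on z or θ, so ∂L/∂z = 0 and
    ∂L/∂z' = z' / sqrt(1 + z'^2).
The Euler-Lagrange equation gives
    d/dθ( z' / sqrt(1 + z'^2) ) = 0,
so z' is constant. Integrating once:
    z(θ) = a θ + b,
a helix on the cylinder (a straight line when the cylinder is unrolled). The constants a, b are determined by the endpoint conditions.
With endpoint conditions z(0) = 4 and z(π/4) = 2: from z(0) = b we get b = 4, and a·π/4 + 4 = 2 gives a = -8/π, so
    z(θ) = (-8/π) θ + 4.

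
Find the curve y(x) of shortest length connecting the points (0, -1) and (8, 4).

Arc-length functional: J[y] = ∫ sqrt(1 + (y')^2) dx.
Lagrangian L = sqrt(1 + (y')^2) has no explicit y dependence, so ∂L/∂y = 0 and the Euler-Lagrange equation gives
    d/dx( y' / sqrt(1 + (y')^2) ) = 0  ⇒  y' / sqrt(1 + (y')^2) = const.
Hence y' is constant, so y(x) is affine.
Fitting the endpoints (0, -1) and (8, 4):
    slope m = (4 − (-1)) / (8 − 0) = 5/8,
    intercept c = (-1) − m·0 = -1.
Extremal: y(x) = (5/8) x - 1.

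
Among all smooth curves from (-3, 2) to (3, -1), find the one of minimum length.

Arc-length functional: J[y] = ∫ sqrt(1 + (y')^2) dx.
Lagrangian L = sqrt(1 + (y')^2) has no explicit y dependence, so ∂L/∂y = 0 and the Euler-Lagrange equation gives
    d/dx( y' / sqrt(1 + (y')^2) ) = 0  ⇒  y' / sqrt(1 + (y')^2) = const.
Hence y' is constant, so y(x) is affine.
Fitting the endpoints (-3, 2) and (3, -1):
    slope m = ((-1) − 2) / (3 − (-3)) = -1/2,
    intercept c = 2 − m·(-3) = 1/2.
Extremal: y(x) = (-1/2) x + 1/2.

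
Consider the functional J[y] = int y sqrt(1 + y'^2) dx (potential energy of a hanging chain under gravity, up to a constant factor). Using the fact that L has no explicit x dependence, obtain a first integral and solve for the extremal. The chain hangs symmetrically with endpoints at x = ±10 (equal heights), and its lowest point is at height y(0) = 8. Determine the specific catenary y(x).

The Lagrangian L(y, y') = y sqrt(1 + y'^2) has no explicit x dependence, so the Beltrami identity applies:
    L − y' ∂L/∂y' = C.
Compute ∂L/∂y' = y · y' / sqrt(1 + y'^2). Then
    L − y' ∂L/∂y'
    = y sqrt(1 + y'^2) − y · y'^2 / sqrt(1 + y'^2)
    = y (1 + y'^2 − y'^2) / sqrt(1 + y'^2)
    = y / sqrt(1 + y'^2) = C.
Squaring gives y^2 = C^2 (1 + y'^2), i.e.
    y'^2 = y^2 / C^2 − 1.
Separating variables,
    dy / sqrt(y^2 − C^2) = dx / C,
and integrating gives arccosh(y / C) = (x − a)/C, so
    y(x) = C cosh((x − a)/C),
the catenary. The constants C and a are fixed by the two endpoint conditions (and, for the hanging-chain problem, the length constraint selects C).
Now fit the given data. The endpoints x = ±10 are symmetric at equal height, so the catenary is even about its minimum: a = 0 and y(x) = C cosh(x/C). The lowest point is y(0) = C cosh(0) = C, and we are told y(0) = 8, so C = 8. Therefore
    y(x) = 8 cosh(x/8),
and at the endpoints
    y(±10) = 8 cosh(10/8).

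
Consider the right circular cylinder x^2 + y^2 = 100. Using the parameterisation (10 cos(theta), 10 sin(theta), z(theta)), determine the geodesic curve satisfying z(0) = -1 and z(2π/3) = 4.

Parameterise the cylinder of radius R = 10 as
    r(θ) = (10 cos θ, 10 sin θ, z(θ)).
The arc-length element is
    ds = sqrt(100 + (dz/dθ)^2) dθ,
so the Lagrangian is L = sqrt(100 + z'^2).
L depends on z' only, not on z or θ, so ∂L/∂z = 0 and
    ∂L/∂z' = z' / sqrt(100 + z'^2).
The Euler-Lagrange equation gives
    d/dθ( z' / sqrt(100 + z'^2) ) = 0,
so z' is constant. Integrating once:
    z(θ) = a θ + b,
a helix on the cylinder (a straight line when the cylinder is unrolled). The constants a, b are determined by the endpoint conditions.
With endpoint conditions z(0) = -1 and z(2π/3) = 4: from z(0) = b we get b = -1, and a·2π/3 + -1 = 4 gives a = 15/(2π), so
    z(θ) = (15/(2π)) θ − 1.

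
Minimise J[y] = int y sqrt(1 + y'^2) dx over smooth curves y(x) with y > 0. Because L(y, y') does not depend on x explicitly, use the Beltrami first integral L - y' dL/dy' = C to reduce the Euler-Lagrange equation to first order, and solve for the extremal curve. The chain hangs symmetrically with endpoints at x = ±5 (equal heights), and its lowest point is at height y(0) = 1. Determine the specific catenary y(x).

The Lagrangian L(y, y') = y sqrt(1 + y'^2) has no explicit x dependence, so the Beltrami identity applies:
    L − y' ∂L/∂y' = C.
Compute ∂L/∂y' = y · y' / sqrt(1 + y'^2). Then
    L − y' ∂L/∂y'
    = y sqrt(1 + y'^2) − y · y'^2 / sqrt(1 + y'^2)
    = y (1 + y'^2 − y'^2) / sqrt(1 + y'^2)
    = y / sqrt(1 + y'^2) = C.
Squaring gives y^2 = C^2 (1 + y'^2), i.e.
    y'^2 = y^2 / C^2 − 1.
Separating variables,
    dy / sqrt(y^2 − C^2) = dx / C,
and integrating gives arccosh(y / C) = (x − a)/C, so
    y(x) = C cosh((x − a)/C),
the catenary. The constants C and a are fixed by the two endpoint conditions (and, for the hanging-chain problem, the length constraint selects C).
Now fit the given data. The endpoints x = ±5 are symmetric at equal height, so the catenary is even about its minimum: a = 0 and y(x) = C cosh(x/C). The lowest point is y(0) = C cosh(0) = C, and we are told y(0) = 1, so C = 1. Therefore
    y(x) = cosh(x),
and at the endpoints
    y(±5) = cosh(5).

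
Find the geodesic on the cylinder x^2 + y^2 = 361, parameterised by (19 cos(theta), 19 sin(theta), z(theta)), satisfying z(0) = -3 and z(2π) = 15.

Parameterise the cylinder of radius R = 19 as
    r(θ) = (19 cos θ, 19 sin θ, z(θ)).
The arc-length element is
    ds = sqrt(361 + (dz/dθ)^2) dθ,
so the Lagrangian is L = sqrt(361 + z'^2).
L depends on z' only, not on z or θ, so ∂L/∂z = 0 and
    ∂L/∂z' = z' / sqrt(361 + z'^2).
The Euler-Lagrange equation gives
    d/dθ( z' / sqrt(361 + z'^2) ) = 0,
so z' is constant. Integrating once:
    z(θ) = a θ + b,
a helix on the cylinder (a straight line when the cylinder is unrolled). The constants a, b are determined by the endpoint conditions.
With endpoint conditions z(0) = -3 and z(2π) = 15: from z(0) = b we get b = -3, and a·2π + -3 = 15 gives a = 9/π, so
    z(θ) = (9/π) θ − 3.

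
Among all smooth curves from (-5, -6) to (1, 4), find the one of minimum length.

Arc-length functional: J[y] = ∫ sqrt(1 + (y')^2) dx.
Lagrangian L = sqrt(1 + (y')^2) has no explicit y dependence, so ∂L/∂y = 0 and the Euler-Lagrange equation gives
    d/dx( y' / sqrt(1 + (y')^2) ) = 0  ⇒  y' / sqrt(1 + (y')^2) = const.
Hence y' is constant, so y(x) is affine.
Fitting the endpoints (-5, -6) and (1, 4):
    slope m = (4 − (-6)) / (1 − (-5)) = 5/3,
    intercept c = (-6) − m·(-5) = 7/3.
Extremal: y(x) = (5/3) x + 7/3.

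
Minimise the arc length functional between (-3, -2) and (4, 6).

Arc-length functional: J[y] = ∫ sqrt(1 + (y')^2) dx.
Lagrangian L = sqrt(1 + (y')^2) has no explicit y dependence, so ∂L/∂y = 0 and the Euler-Lagrange equation gives
    d/dx( y' / sqrt(1 + (y')^2) ) = 0  ⇒  y' / sqrt(1 + (y')^2) = const.
Hence y' is constant, so y(x) is affine.
Fitting the endpoints (-3, -2) and (4, 6):
    slope m = (6 − (-2)) / (4 − (-3)) = 8/7,
    intercept c = (-2) − m·(-3) = 10/7.
Extremal: y(x) = (8/7) x + 10/7.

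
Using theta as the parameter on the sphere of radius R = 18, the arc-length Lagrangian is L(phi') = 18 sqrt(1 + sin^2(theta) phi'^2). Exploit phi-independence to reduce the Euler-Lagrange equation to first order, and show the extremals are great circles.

On the sphere of radius R = 18 with spherical coordinates (θ, φ), the induced metric is
    ds^2 = 324(dθ^2 + sin^2(θ) dφ^2).
Parameterise by θ; the arc-length functional is
    J[φ] = ∫ 18 sqrt(1 + sin^2(θ) (dφ/dθ)^2) dθ,
so L = 18 sqrt(1 + sin^2(θ) φ'^2). Compute
    ∂L/∂φ = 0  (L has no explicit φ dependence),
    ∂L/∂φ' = 18 sin^2(θ) φ' / sqrt(1 + sin^2(θ) φ'^2).
Since ∂L/∂φ = 0, the Euler-Lagrange equation
    d/dθ(∂L/∂φ') − ∂L/∂φ = 0
reduces to d/dθ(∂L/∂φ') = 0, i.e. the momentum conjugate to φ is conserved:
    18 sin^2(θ) φ' / sqrt(1 + sin^2(θ) φ'^2) = C.
The overall factor of 18 is constant, so dividing through gives Clairaut's relation sin^2(θ) φ' / sqrt(1 + sin^2(θ) φ'^2) = C' (with C' = C/18). Solving for φ' and integrating gives the great-circle family
    cot(θ) = A cos(φ − φ_0),
i.e. the intersection of the sphere with a plane through the origin. The two constants A and φ_0 (equivalently C and one phase) are fixed by the two endpoint conditions.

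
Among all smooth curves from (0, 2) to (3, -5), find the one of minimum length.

Arc-length functional: J[y] = ∫ sqrt(1 + (y')^2) dx.
Lagrangian L = sqrt(1 + (y')^2) has no explicit y dependence, so ∂L/∂y = 0 and the Euler-Lagrange equation gives
    d/dx( y' / sqrt(1 + (y')^2) ) = 0  ⇒  y' / sqrt(1 + (y')^2) = const.
Hence y' is constant, so y(x) is affine.
Fitting the endpoints (0, 2) and (3, -5):
    slope m = ((-5) − 2) / (3 − 0) = -7/3,
    intercept c = 2 − m·0 = 2.
Extremal: y(x) = (-7/3) x + 2.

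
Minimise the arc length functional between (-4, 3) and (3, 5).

Arc-length functional: J[y] = ∫ sqrt(1 + (y')^2) dx.
Lagrangian L = sqrt(1 + (y')^2) has no explicit y dependence, so ∂L/∂y = 0 and the Euler-Lagrange equation gives
    d/dx( y' / sqrt(1 + (y')^2) ) = 0  ⇒  y' / sqrt(1 + (y')^2) = const.
Hence y' is constant, so y(x) is affine.
Fitting the endpoints (-4, 3) and (3, 5):
    slope m = (5 − 3) / (3 − (-4)) = 2/7,
    intercept c = 3 − m·(-4) = 29/7.
Extremal: y(x) = (2/7) x + 29/7.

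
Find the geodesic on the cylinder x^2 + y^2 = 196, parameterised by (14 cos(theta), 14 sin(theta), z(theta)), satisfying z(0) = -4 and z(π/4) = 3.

Parameterise the cylinder of radius R = 14 as
    r(θ) = (14 cos θ, 14 sin θ, z(θ)).
The arc-length element is
    ds = sqrt(196 + (dz/dθ)^2) dθ,
so the Lagrangian is L = sqrt(196 + z'^2).
L depends on z' only, not on z or θ, so ∂L/∂z = 0 and
    ∂L/∂z' = z' / sqrt(196 + z'^2).
The Euler-Lagrange equation gives
    d/dθ( z' / sqrt(196 + z'^2) ) = 0,
so z' is constant. Integrating once:
    z(θ) = a θ + b,
a helix on the cylinder (a straight line when the cylinder is unrolled). The constants a, b are determined by the endpoint conditions.
With endpoint conditions z(0) = -4 and z(π/4) = 3: from z(0) = b we get b = -4, and a·π/4 + -4 = 3 gives a = 28/π, so
    z(θ) = (28/π) θ − 4.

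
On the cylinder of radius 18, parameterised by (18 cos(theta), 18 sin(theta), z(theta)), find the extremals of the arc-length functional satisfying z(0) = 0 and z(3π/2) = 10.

Parameterise the cylinder of radius R = 18 as
    r(θ) = (18 cos θ, 18 sin θ, z(θ)).
The arc-length element is
    ds = sqrt(324 + (dz/dθ)^2) dθ,
so the Lagrangian is L = sqrt(324 + z'^2).
L depends on z' only, not on z or θ, so ∂L/∂z = 0 and
    ∂L/∂z' = z' / sqrt(324 + z'^2).
The Euler-Lagrange equation gives
    d/dθ( z' / sqrt(324 + z'^2) ) = 0,
so z' is constant. Integrating once:
    z(θ) = a θ + b,
a helix on the cylinder (a straight line when the cylinder is unrolled). The constants a, b are determined by the endpoint conditions.
With endpoint conditions z(0) = 0 and z(3π/2) = 10: from z(0) = b we get b = 0, and a·3π/2 + 0 = 10 gives a = 20/(3π), so
    z(θ) = (20/(3π)) θ.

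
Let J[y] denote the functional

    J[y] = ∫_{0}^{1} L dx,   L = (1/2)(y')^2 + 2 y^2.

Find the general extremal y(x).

The Lagrangian is L = (1/2)(y')^2 + 2 y^2.
∂L/∂y = 4y.
∂L/∂y' = y'.
The Euler-Lagrange equation d/dx(∂L/∂y') − ∂L/∂y = 0 becomes:
    y'' - 4 y = 0
General solution: y(x) = A e^(2x) + B e^(-2x), where A and B are arbitrary constants fixed by the endpoint conditions.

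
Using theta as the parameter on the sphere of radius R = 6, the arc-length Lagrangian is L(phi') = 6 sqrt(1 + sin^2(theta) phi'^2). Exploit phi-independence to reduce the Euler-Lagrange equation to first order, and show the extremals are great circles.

On the sphere of radius R = 6 with spherical coordinates (θ, φ), the induced metric is
    ds^2 = 36(dθ^2 + sin^2(θ) dφ^2).
Parameterise by θ; the arc-length functional is
    J[φ] = ∫ 6 sqrt(1 + sin^2(θ) (dφ/dθ)^2) dθ,
so L = 6 sqrt(1 + sin^2(θ) φ'^2). Compute
    ∂L/∂φ = 0  (L has no explicit φ dependence),
    ∂L/∂φ' = 6 sin^2(θ) φ' / sqrt(1 + sin^2(θ) φ'^2).
Since ∂L/∂φ = 0, the Euler-Lagrange equation
    d/dθ(∂L/∂φ') − ∂L/∂φ = 0
reduces to d/dθ(∂L/∂φ') = 0, i.e. the momentum conjugate to φ is conserved:
    6 sin^2(θ) φ' / sqrt(1 + sin^2(θ) φ'^2) = C.
The overall factor of 6 is constant, so dividing through gives Clairaut's relation sin^2(θ) φ' / sqrt(1 + sin^2(θ) φ'^2) = C' (with C' = C/6). Solving for φ' and integrating gives the great-circle family
    cot(θ) = A cos(φ − φ_0),
i.e. the intersection of the sphere with a plane through the origin. The two constants A and φ_0 (equivalently C and one phase) are fixed by the two endpoint conditions.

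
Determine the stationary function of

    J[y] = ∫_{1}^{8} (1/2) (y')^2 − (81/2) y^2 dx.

The Lagrangian is L = (1/2) (y')^2 − (81/2) y^2.
Compute ∂L/∂y = -81y, ∂L/∂y' = y'.
The Euler-Lagrange equation d/dx(∂L/∂y') − ∂L/∂y = 0 reduces to
    y'' + 81 y = 0.
Its general solution is
    y(x) = A sin(9x) + B cos(9x),
with A, B fixed by the endpoint conditions.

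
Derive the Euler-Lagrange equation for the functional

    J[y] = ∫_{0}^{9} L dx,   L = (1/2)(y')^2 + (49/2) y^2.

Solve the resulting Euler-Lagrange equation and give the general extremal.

The Lagrangian is L = (1/2)(y')^2 + (49/2) y^2.
∂L/∂y = 49y.
∂L/∂y' = y'.
The Euler-Lagrange equation d/dx(∂L/∂y') − ∂L/∂y = 0 becomes:
    y'' - 49 y = 0
General solution: y(x) = A e^(7x) + B e^(-7x), where A and B are arbitrary constants fixed by the endpoint conditions.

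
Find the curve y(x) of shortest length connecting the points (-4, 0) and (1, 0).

Arc-length functional: J[y] = ∫ sqrt(1 + (y')^2) dx.
Lagrangian L = sqrt(1 + (y')^2) has no explicit y dependence, so ∂L/∂y = 0 and the Euler-Lagrange equation gives
    d/dx( y' / sqrt(1 + (y')^2) ) = 0  ⇒  y' / sqrt(1 + (y')^2) = const.
Hence y' is constant, so y(x) is affine.
Fitting the endpoints (-4, 0) and (1, 0):
    slope m = (0 − 0) / (1 − (-4)) = 0,
    intercept c = 0 − m·(-4) = 0.
Extremal: y(x) = 0.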